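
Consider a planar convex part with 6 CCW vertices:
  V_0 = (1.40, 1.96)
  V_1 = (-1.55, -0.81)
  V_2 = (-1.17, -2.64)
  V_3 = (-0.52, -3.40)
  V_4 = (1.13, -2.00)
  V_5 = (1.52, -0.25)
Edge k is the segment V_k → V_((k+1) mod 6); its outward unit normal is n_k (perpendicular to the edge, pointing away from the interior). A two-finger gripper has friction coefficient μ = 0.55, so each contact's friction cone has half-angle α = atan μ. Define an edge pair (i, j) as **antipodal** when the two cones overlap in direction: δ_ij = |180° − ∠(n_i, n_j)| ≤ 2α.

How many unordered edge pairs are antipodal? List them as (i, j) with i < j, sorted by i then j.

α = atan 0.55 = 28.81°;  2α = 57.62°
n_0 = (-0.6845, +0.7290)
n_1 = (-0.9791, -0.2033)
n_2 = (-0.7600, -0.6500)
n_3 = (+0.6470, -0.7625)
n_4 = (+0.9761, -0.2175)
n_5 = (+0.9985, +0.0542)
  (0,1): δ = 121.47°  ·
  (0,2): δ = 92.66°  ·
  (0,3): δ = 2.88°  ✓
  (0,4): δ = 34.24°  ✓
  (0,5): δ = 49.91°  ✓
  (1,2): δ = 151.19°  ·
  (1,3): δ = 61.42°  ·
  (1,4): δ = 24.29°  ✓
  (1,5): δ = 8.62°  ✓
  (2,3): δ = 90.23°  ·
  (2,4): δ = 53.10°  ✓
  (2,5): δ = 37.43°  ✓
  (3,4): δ = 142.88°  ·
  (3,5): δ = 127.21°  ·
  (4,5): δ = 164.33°  ·
antipodal pairs: 7

count = 7; pairs: (0,3), (0,4), (0,5), (1,4), (1,5), (2,4), (2,5)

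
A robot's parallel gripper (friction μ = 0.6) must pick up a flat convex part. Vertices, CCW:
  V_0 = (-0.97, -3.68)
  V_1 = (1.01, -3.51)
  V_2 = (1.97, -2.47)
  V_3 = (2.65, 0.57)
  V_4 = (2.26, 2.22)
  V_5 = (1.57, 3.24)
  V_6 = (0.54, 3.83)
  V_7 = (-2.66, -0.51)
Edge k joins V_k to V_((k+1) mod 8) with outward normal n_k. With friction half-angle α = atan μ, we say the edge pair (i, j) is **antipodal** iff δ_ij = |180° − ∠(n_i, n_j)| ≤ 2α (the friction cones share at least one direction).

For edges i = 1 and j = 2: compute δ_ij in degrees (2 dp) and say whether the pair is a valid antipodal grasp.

α = atan 0.6 = 30.96°;  2α = 61.93°
edge 1: e_1 = (+0.96, +1.04);  n_1 = (+0.7348, -0.6783)
edge 2: e_2 = (+0.68, +3.04);  n_2 = (+0.9759, -0.2183)
∠(n_1, n_2) = 30.10°
δ = |180° − 30.10°| = 149.90°
149.90° > 2α = 61.93°  →  invalid

δ = 149.90°, invalid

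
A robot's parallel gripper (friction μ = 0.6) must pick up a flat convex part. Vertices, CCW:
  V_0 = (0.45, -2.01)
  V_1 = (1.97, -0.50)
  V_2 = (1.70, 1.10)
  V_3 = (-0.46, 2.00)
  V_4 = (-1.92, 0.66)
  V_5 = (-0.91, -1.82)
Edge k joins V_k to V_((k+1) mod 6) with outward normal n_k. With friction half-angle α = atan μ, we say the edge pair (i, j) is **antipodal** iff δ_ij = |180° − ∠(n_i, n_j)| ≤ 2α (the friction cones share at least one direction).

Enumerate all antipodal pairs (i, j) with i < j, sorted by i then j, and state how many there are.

count = 6; pairs: (0,3), (1,3), (1,4), (2,4), (2,5), (3,5)

α = atan 0.6 = 30.96°;  2α = 61.93°
n_0 = (+0.7048, -0.7094)
n_1 = (+0.9861, +0.1664)
n_2 = (+0.3846, +0.9231)
n_3 = (-0.6762, +0.7367)
n_4 = (-0.9261, -0.3772)
n_5 = (-0.1384, -0.9904)
  (0,1): δ = 125.23°  ·
  (0,2): δ = 67.43°  ·
  (0,3): δ = 2.26°  ✓
  (0,4): δ = 67.35°  ·
  (0,5): δ = 127.24°  ·
  (1,2): δ = 122.20°  ·
  (1,3): δ = 57.03°  ✓
  (1,4): δ = 12.58°  ✓
  (1,5): δ = 72.47°  ·
  (2,3): δ = 114.83°  ·
  (2,4): δ = 45.22°  ✓
  (2,5): δ = 14.67°  ✓
  (3,4): δ = 110.39°  ·
  (3,5): δ = 50.50°  ✓
  (4,5): δ = 120.11°  ·
antipodal pairs: 6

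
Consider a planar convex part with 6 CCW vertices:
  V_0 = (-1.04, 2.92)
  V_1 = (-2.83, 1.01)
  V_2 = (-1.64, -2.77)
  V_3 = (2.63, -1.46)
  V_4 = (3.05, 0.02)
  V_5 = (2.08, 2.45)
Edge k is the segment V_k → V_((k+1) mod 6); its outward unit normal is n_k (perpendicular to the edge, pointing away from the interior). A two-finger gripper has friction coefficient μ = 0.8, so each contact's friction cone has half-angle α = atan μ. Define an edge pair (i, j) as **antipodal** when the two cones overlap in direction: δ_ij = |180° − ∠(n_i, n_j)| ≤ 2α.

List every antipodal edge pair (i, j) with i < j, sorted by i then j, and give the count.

count = 7; pairs: (0,2), (0,3), (0,4), (1,3), (1,4), (1,5), (2,5)

α = atan 0.8 = 38.66°;  2α = 77.32°
n_0 = (-0.7297, +0.6838)
n_1 = (-0.9538, -0.3003)
n_2 = (+0.2933, -0.9560)
n_3 = (+0.9620, -0.2730)
n_4 = (+0.9287, +0.3707)
n_5 = (+0.1490, +0.9888)
  (0,1): δ = 119.38°  ·
  (0,2): δ = 29.80°  ✓
  (0,3): δ = 27.30°  ✓
  (0,4): δ = 64.90°  ✓
  (0,5): δ = 124.58°  ·
  (1,2): δ = 90.42°  ·
  (1,3): δ = 33.32°  ✓
  (1,4): δ = 4.29°  ✓
  (1,5): δ = 63.96°  ✓
  (2,3): δ = 122.90°  ·
  (2,4): δ = 85.29°  ·
  (2,5): δ = 25.62°  ✓
  (3,4): δ = 142.40°  ·
  (3,5): δ = 82.72°  ·
  (4,5): δ = 120.33°  ·
antipodal pairs: 7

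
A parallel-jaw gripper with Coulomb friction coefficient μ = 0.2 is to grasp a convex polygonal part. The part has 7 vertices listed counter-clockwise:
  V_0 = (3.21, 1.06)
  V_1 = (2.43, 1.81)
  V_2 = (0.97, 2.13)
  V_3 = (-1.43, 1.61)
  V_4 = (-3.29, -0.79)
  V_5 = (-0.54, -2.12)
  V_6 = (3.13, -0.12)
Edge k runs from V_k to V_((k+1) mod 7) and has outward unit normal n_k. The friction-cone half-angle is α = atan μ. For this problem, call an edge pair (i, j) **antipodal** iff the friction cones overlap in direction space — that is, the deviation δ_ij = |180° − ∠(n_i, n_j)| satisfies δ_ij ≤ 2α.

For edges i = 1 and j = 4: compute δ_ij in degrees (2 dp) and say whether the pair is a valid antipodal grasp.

δ = 13.45°, valid

α = atan 0.2 = 11.31°;  2α = 22.62°
edge 1: e_1 = (-1.46, +0.32);  n_1 = (+0.2141, +0.9768)
edge 4: e_4 = (+2.75, -1.33);  n_4 = (-0.4354, -0.9002)
∠(n_1, n_4) = 166.55°
δ = |180° − 166.55°| = 13.45°
13.45° ≤ 2α = 22.62°  →  valid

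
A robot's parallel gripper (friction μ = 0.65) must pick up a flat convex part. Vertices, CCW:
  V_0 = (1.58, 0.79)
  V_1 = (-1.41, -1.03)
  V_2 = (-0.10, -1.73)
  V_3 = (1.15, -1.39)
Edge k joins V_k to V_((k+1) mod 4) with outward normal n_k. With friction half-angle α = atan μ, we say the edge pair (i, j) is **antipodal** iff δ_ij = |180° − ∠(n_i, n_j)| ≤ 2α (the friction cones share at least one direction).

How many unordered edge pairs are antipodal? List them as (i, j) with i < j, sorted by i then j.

count = 3; pairs: (0,1), (0,2), (0,3)

α = atan 0.65 = 33.02°;  2α = 66.05°
n_0 = (-0.5199, +0.8542)
n_1 = (-0.4713, -0.8820)
n_2 = (+0.2625, -0.9649)
n_3 = (+0.9811, -0.1935)
  (0,1): δ = 59.45°  ✓
  (0,2): δ = 16.11°  ✓
  (0,3): δ = 47.51°  ✓
  (1,2): δ = 136.67°  ·
  (1,3): δ = 73.04°  ·
  (2,3): δ = 116.37°  ·
antipodal pairs: 3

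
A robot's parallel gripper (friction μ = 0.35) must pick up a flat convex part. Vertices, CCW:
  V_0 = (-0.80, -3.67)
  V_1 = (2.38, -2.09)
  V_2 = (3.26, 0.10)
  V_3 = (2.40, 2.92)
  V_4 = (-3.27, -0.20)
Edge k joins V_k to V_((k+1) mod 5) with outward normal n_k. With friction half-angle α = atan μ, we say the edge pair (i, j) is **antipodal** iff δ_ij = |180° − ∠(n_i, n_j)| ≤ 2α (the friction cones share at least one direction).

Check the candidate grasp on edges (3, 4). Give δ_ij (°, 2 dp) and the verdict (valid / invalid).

α = atan 0.35 = 19.29°;  2α = 38.58°
edge 3: e_3 = (-5.67, -3.12);  n_3 = (-0.4821, +0.8761)
edge 4: e_4 = (+2.47, -3.47);  n_4 = (-0.8147, -0.5799)
∠(n_3, n_4) = 96.62°
δ = |180° − 96.62°| = 83.38°
83.38° > 2α = 38.58°  →  invalid

δ = 83.38°, invalid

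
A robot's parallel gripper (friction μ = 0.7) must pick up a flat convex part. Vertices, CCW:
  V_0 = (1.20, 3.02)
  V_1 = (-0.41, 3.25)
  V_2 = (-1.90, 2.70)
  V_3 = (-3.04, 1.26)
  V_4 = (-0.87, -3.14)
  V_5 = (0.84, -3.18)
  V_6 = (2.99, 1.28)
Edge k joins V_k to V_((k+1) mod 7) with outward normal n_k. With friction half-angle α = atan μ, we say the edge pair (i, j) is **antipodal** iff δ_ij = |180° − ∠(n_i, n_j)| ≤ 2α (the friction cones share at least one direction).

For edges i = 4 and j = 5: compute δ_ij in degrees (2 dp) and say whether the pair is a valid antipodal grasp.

α = atan 0.7 = 34.99°;  2α = 69.98°
edge 4: e_4 = (+1.71, -0.04);  n_4 = (-0.0234, -0.9997)
edge 5: e_5 = (+2.15, +4.46);  n_5 = (+0.9008, -0.4342)
∠(n_4, n_5) = 65.60°
δ = |180° − 65.60°| = 114.40°
114.40° > 2α = 69.98°  →  invalid

δ = 114.40°, invalid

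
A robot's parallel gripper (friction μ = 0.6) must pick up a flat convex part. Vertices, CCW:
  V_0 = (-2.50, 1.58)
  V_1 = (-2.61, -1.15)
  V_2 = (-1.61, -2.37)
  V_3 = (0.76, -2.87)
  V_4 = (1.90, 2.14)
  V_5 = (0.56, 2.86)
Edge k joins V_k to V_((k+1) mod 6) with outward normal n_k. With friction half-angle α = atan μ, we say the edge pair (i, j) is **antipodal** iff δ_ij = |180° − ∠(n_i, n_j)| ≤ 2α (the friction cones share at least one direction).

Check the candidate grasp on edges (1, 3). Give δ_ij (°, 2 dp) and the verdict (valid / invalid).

α = atan 0.6 = 30.96°;  2α = 61.93°
edge 1: e_1 = (+1.00, -1.22);  n_1 = (-0.7734, -0.6339)
edge 3: e_3 = (+1.14, +5.01);  n_3 = (+0.9751, -0.2219)
∠(n_1, n_3) = 127.84°
δ = |180° − 127.84°| = 52.16°
52.16° ≤ 2α = 61.93°  →  valid

δ = 52.16°, valid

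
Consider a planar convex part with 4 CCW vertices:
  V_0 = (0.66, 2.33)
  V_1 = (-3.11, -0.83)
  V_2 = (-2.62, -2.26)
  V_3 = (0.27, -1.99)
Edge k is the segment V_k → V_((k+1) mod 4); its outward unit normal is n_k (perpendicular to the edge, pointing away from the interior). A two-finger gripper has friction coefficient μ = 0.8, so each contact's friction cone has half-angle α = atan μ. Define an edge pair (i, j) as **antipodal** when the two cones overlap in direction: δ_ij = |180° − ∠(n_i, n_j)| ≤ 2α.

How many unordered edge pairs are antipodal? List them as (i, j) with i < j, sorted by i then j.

count = 3; pairs: (0,2), (0,3), (1,3)

α = atan 0.8 = 38.66°;  2α = 77.32°
n_0 = (-0.6424, +0.7664)
n_1 = (-0.9460, -0.3242)
n_2 = (+0.0930, -0.9957)
n_3 = (+0.9959, -0.0899)
  (0,1): δ = 111.06°  ·
  (0,2): δ = 34.63°  ✓
  (0,3): δ = 44.87°  ✓
  (1,2): δ = 103.58°  ·
  (1,3): δ = 24.07°  ✓
  (2,3): δ = 100.50°  ·
antipodal pairs: 3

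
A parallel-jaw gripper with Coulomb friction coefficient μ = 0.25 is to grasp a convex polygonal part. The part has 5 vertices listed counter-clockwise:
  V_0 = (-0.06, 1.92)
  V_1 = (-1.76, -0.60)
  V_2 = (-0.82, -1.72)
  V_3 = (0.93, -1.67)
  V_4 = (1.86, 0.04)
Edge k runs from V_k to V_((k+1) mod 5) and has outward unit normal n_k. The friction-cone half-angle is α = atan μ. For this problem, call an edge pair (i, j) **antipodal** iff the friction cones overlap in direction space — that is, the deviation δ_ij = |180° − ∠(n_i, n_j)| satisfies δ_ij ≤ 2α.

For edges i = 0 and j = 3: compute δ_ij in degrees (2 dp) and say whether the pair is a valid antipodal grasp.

δ = 5.46°, valid

α = atan 0.25 = 14.04°;  2α = 28.07°
edge 0: e_0 = (-1.70, -2.52);  n_0 = (-0.8290, +0.5592)
edge 3: e_3 = (+0.93, +1.71);  n_3 = (+0.8785, -0.4778)
∠(n_0, n_3) = 174.54°
δ = |180° − 174.54°| = 5.46°
5.46° ≤ 2α = 28.07°  →  valid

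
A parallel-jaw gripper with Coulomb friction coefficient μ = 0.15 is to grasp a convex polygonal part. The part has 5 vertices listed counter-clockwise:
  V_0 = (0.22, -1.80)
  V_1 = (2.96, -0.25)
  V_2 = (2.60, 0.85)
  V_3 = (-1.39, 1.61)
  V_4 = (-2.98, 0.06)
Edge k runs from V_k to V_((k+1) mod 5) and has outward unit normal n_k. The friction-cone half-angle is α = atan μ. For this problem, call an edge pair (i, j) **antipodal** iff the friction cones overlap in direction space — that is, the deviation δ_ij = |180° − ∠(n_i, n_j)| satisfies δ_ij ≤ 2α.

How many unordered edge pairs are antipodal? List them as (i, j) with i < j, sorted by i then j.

count = 1; pairs: (0,3)

α = atan 0.15 = 8.53°;  2α = 17.06°
n_0 = (+0.4924, -0.8704)
n_1 = (+0.9504, +0.3110)
n_2 = (+0.1871, +0.9823)
n_3 = (-0.6980, +0.7161)
n_4 = (-0.5025, -0.8646)
  (0,1): δ = 101.37°  ·
  (0,2): δ = 40.28°  ·
  (0,3): δ = 14.77°  ✓
  (0,4): δ = 120.34°  ·
  (1,2): δ = 118.91°  ·
  (1,3): δ = 63.85°  ·
  (1,4): δ = 41.71°  ·
  (2,3): δ = 124.95°  ·
  (2,4): δ = 19.38°  ·
  (3,4): δ = 74.44°  ·
antipodal pairs: 1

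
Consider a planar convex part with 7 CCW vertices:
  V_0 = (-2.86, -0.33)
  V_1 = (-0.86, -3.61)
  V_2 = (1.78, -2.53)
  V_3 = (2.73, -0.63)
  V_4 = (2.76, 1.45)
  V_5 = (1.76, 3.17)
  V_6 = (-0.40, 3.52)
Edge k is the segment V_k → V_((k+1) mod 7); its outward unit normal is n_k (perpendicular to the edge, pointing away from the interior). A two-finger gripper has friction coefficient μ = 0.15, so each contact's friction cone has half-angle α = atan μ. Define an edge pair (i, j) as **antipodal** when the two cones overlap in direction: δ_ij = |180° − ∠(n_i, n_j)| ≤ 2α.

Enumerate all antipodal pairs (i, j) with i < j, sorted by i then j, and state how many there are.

α = atan 0.15 = 8.53°;  2α = 17.06°
n_0 = (-0.8538, -0.5206)
n_1 = (+0.3786, -0.9255)
n_2 = (+0.8944, -0.4472)
n_3 = (+0.9999, -0.0144)
n_4 = (+0.8645, +0.5026)
n_5 = (+0.1600, +0.9871)
n_6 = (-0.8427, +0.5384)
  (0,1): δ = 99.12°  ·
  (0,2): δ = 57.94°  ·
  (0,3): δ = 32.20°  ·
  (0,4): δ = 1.20°  ✓
  (0,5): δ = 49.42°  ·
  (0,6): δ = 116.05°  ·
  (1,2): δ = 138.81°  ·
  (1,3): δ = 113.08°  ·
  (1,4): δ = 82.08°  ·
  (1,5): δ = 31.45°  ·
  (1,6): δ = 35.17°  ·
  (2,3): δ = 154.26°  ·
  (2,4): δ = 123.26°  ·
  (2,5): δ = 72.64°  ·
  (2,6): δ = 6.01°  ✓
  (3,4): δ = 149.00°  ·
  (3,5): δ = 98.38°  ·
  (3,6): δ = 31.75°  ·
  (4,5): δ = 129.38°  ·
  (4,6): δ = 62.75°  ·
  (5,6): δ = 113.37°  ·
antipodal pairs: 2

count = 2; pairs: (0,4), (2,6)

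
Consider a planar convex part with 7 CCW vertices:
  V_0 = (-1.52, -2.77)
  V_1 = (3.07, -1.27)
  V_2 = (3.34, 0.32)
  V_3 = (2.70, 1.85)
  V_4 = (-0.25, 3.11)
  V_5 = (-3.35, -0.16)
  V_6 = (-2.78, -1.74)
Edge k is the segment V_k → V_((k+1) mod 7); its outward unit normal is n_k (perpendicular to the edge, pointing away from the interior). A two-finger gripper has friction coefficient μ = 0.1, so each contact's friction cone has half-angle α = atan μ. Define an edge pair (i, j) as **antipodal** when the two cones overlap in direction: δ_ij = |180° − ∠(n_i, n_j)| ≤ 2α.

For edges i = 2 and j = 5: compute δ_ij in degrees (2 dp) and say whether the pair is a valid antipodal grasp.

δ = 2.86°, valid

α = atan 0.1 = 5.71°;  2α = 11.42°
edge 2: e_2 = (-0.64, +1.53);  n_2 = (+0.9225, +0.3859)
edge 5: e_5 = (+0.57, -1.58);  n_5 = (-0.9407, -0.3394)
∠(n_2, n_5) = 177.14°
δ = |180° − 177.14°| = 2.86°
2.86° ≤ 2α = 11.42°  →  valid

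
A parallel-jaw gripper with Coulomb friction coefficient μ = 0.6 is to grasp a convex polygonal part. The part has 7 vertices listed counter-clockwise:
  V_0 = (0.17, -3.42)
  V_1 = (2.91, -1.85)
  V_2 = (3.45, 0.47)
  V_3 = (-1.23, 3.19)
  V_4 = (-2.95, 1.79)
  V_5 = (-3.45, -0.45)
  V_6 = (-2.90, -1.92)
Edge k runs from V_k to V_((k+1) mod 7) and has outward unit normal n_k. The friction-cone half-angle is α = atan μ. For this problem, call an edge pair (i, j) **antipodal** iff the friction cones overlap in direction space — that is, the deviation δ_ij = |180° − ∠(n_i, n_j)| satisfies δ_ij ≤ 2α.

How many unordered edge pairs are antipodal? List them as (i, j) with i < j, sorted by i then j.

count = 8; pairs: (0,2), (0,3), (0,4), (1,3), (1,4), (1,5), (2,5), (2,6)

α = atan 0.6 = 30.96°;  2α = 61.93°
n_0 = (+0.4972, -0.8677)
n_1 = (+0.9740, -0.2267)
n_2 = (+0.5025, +0.8646)
n_3 = (-0.6313, +0.7756)
n_4 = (-0.9760, +0.2179)
n_5 = (-0.9366, -0.3504)
n_6 = (-0.4390, -0.8985)
  (0,1): δ = 132.92°  ·
  (0,2): δ = 59.98°  ✓
  (0,3): δ = 9.33°  ✓
  (0,4): δ = 47.60°  ✓
  (0,5): δ = 80.70°  ·
  (0,6): δ = 124.15°  ·
  (1,2): δ = 107.06°  ·
  (1,3): δ = 37.75°  ✓
  (1,4): δ = 0.52°  ✓
  (1,5): δ = 33.62°  ✓
  (1,6): δ = 77.06°  ·
  (2,3): δ = 110.69°  ·
  (2,4): δ = 72.42°  ·
  (2,5): δ = 39.32°  ✓
  (2,6): δ = 4.12°  ✓
  (3,4): δ = 141.73°  ·
  (3,5): δ = 108.63°  ·
  (3,6): δ = 65.18°  ·
  (4,5): δ = 146.90°  ·
  (4,6): δ = 103.46°  ·
  (5,6): δ = 136.55°  ·
antipodal pairs: 8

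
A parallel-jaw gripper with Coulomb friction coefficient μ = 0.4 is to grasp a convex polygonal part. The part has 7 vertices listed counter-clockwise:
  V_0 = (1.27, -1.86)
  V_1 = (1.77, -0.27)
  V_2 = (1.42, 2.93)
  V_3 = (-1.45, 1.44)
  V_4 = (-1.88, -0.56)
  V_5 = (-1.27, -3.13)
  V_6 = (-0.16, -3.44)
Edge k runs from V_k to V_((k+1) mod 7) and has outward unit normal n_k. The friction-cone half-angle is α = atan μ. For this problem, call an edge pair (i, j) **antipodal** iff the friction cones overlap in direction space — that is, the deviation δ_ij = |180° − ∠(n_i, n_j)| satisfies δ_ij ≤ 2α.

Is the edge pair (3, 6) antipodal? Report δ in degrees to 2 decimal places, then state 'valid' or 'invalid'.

δ = 30.01°, valid

α = atan 0.4 = 21.80°;  2α = 43.60°
edge 3: e_3 = (-0.43, -2.00);  n_3 = (-0.9777, +0.2102)
edge 6: e_6 = (+1.43, +1.58);  n_6 = (+0.7414, -0.6710)
∠(n_3, n_6) = 149.99°
δ = |180° − 149.99°| = 30.01°
30.01° ≤ 2α = 43.60°  →  valid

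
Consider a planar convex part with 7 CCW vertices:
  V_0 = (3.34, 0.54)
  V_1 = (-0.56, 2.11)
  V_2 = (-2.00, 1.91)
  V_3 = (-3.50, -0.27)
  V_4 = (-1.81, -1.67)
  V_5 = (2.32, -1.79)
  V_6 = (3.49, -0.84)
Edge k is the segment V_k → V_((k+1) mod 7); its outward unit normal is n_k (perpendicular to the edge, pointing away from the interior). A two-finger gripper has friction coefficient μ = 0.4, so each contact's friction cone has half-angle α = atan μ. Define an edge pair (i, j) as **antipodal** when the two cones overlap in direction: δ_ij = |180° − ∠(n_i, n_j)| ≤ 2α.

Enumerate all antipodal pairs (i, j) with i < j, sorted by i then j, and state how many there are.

count = 6; pairs: (0,3), (0,4), (1,4), (1,5), (2,5), (2,6)

α = atan 0.4 = 21.80°;  2α = 43.60°
n_0 = (+0.3734, +0.9277)
n_1 = (-0.1376, +0.9905)
n_2 = (-0.8238, +0.5668)
n_3 = (-0.6379, -0.7701)
n_4 = (-0.0290, -0.9996)
n_5 = (+0.6303, -0.7763)
n_6 = (+0.9941, +0.1081)
  (0,1): δ = 150.16°  ·
  (0,2): δ = 102.60°  ·
  (0,3): δ = 17.71°  ✓
  (0,4): δ = 20.26°  ✓
  (0,5): δ = 61.00°  ·
  (0,6): δ = 118.13°  ·
  (1,2): δ = 132.44°  ·
  (1,3): δ = 47.55°  ·
  (1,4): δ = 9.57°  ✓
  (1,5): δ = 31.17°  ✓
  (1,6): δ = 88.30°  ·
  (2,3): δ = 95.11°  ·
  (2,4): δ = 57.13°  ·
  (2,5): δ = 16.39°  ✓
  (2,6): δ = 40.73°  ✓
  (3,4): δ = 142.03°  ·
  (3,5): δ = 101.29°  ·
  (3,6): δ = 44.16°  ·
  (4,5): δ = 139.26°  ·
  (4,6): δ = 82.13°  ·
  (5,6): δ = 122.87°  ·
antipodal pairs: 6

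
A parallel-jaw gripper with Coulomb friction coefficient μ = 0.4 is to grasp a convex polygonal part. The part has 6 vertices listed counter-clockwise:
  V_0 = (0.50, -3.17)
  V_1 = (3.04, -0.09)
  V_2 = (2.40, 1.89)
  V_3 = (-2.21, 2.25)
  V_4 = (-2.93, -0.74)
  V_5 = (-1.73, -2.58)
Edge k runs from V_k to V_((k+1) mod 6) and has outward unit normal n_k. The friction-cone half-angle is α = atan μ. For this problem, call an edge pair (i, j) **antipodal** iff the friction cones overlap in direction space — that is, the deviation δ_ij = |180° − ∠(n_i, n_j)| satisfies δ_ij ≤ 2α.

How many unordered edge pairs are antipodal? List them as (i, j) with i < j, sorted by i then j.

count = 4; pairs: (0,3), (1,3), (1,4), (2,5)

α = atan 0.4 = 21.80°;  2α = 43.60°
n_0 = (+0.7715, -0.6362)
n_1 = (+0.9515, +0.3076)
n_2 = (+0.0779, +0.9970)
n_3 = (-0.9722, +0.2341)
n_4 = (-0.8376, -0.5463)
n_5 = (-0.2558, -0.9667)
  (0,1): δ = 122.58°  ·
  (0,2): δ = 54.95°  ·
  (0,3): δ = 25.97°  ✓
  (0,4): δ = 72.62°  ·
  (0,5): δ = 114.69°  ·
  (1,2): δ = 112.38°  ·
  (1,3): δ = 31.45°  ✓
  (1,4): δ = 15.20°  ✓
  (1,5): δ = 57.27°  ·
  (2,3): δ = 99.07°  ·
  (2,4): δ = 52.42°  ·
  (2,5): δ = 10.35°  ✓
  (3,4): δ = 133.35°  ·
  (3,5): δ = 91.28°  ·
  (4,5): δ = 137.93°  ·
antipodal pairs: 4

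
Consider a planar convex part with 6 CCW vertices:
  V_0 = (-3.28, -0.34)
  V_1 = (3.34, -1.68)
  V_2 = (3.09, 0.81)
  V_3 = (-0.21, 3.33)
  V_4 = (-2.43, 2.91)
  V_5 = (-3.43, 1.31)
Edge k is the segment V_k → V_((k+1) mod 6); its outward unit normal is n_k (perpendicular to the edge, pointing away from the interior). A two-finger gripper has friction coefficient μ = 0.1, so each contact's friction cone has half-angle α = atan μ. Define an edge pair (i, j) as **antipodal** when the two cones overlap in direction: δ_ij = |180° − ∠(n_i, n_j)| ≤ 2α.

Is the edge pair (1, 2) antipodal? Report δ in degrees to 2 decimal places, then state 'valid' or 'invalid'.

α = atan 0.1 = 5.71°;  2α = 11.42°
edge 1: e_1 = (-0.25, +2.49);  n_1 = (+0.9950, +0.0999)
edge 2: e_2 = (-3.30, +2.52);  n_2 = (+0.6069, +0.7948)
∠(n_1, n_2) = 46.90°
δ = |180° − 46.90°| = 133.10°
133.10° > 2α = 11.42°  →  invalid

δ = 133.10°, invalid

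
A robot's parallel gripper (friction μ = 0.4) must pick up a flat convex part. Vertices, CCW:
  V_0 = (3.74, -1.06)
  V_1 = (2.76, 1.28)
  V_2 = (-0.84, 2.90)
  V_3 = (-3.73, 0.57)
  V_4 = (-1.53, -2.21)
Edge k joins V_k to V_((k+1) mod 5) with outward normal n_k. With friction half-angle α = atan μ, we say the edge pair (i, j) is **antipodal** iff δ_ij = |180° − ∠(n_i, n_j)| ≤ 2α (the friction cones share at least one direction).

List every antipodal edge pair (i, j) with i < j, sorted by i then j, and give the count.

count = 4; pairs: (0,3), (1,3), (1,4), (2,4)

α = atan 0.4 = 21.80°;  2α = 43.60°
n_0 = (+0.9224, +0.3863)
n_1 = (+0.4104, +0.9119)
n_2 = (-0.6276, +0.7785)
n_3 = (-0.7842, -0.6206)
n_4 = (+0.2132, -0.9770)
  (0,1): δ = 136.95°  ·
  (0,2): δ = 73.85°  ·
  (0,3): δ = 15.63°  ✓
  (0,4): δ = 79.59°  ·
  (1,2): δ = 116.90°  ·
  (1,3): δ = 27.42°  ✓
  (1,4): δ = 36.54°  ✓
  (2,3): δ = 90.52°  ·
  (2,4): δ = 26.57°  ✓
  (3,4): δ = 116.05°  ·
antipodal pairs: 4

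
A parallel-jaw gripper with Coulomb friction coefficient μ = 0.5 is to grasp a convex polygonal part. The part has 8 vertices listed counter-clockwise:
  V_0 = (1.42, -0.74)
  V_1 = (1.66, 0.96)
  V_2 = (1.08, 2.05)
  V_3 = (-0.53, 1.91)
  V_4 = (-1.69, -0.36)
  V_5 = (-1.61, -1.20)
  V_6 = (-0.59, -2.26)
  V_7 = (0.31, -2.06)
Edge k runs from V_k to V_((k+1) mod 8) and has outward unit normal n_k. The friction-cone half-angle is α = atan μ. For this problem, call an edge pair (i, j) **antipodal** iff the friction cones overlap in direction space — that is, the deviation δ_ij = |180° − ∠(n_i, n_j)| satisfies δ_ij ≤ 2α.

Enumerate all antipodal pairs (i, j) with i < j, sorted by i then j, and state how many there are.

α = atan 0.5 = 26.57°;  2α = 53.13°
n_0 = (+0.9902, -0.1398)
n_1 = (+0.8828, +0.4697)
n_2 = (-0.0866, +0.9962)
n_3 = (-0.8905, +0.4550)
n_4 = (-0.9955, -0.0948)
n_5 = (-0.7206, -0.6934)
n_6 = (+0.2169, -0.9762)
n_7 = (+0.7654, -0.6436)
  (0,1): δ = 143.95°  ·
  (0,2): δ = 76.99°  ·
  (0,3): δ = 19.03°  ✓
  (0,4): δ = 13.48°  ✓
  (0,5): δ = 51.93°  ✓
  (0,6): δ = 110.56°  ·
  (0,7): δ = 147.97°  ·
  (1,2): δ = 113.05°  ·
  (1,3): δ = 55.09°  ·
  (1,4): δ = 22.58°  ✓
  (1,5): δ = 15.88°  ✓
  (1,6): δ = 74.51°  ·
  (1,7): δ = 111.92°  ·
  (2,3): δ = 122.04°  ·
  (2,4): δ = 89.53°  ·
  (2,5): δ = 51.07°  ✓
  (2,6): δ = 7.56°  ✓
  (2,7): δ = 44.97°  ✓
  (3,4): δ = 147.49°  ·
  (3,5): δ = 109.03°  ·
  (3,6): δ = 50.40°  ✓
  (3,7): δ = 12.99°  ✓
  (4,5): δ = 141.54°  ·
  (4,6): δ = 82.91°  ·
  (4,7): δ = 45.50°  ✓
  (5,6): δ = 121.37°  ·
  (5,7): δ = 83.96°  ·
  (6,7): δ = 142.59°  ·
antipodal pairs: 11

count = 11; pairs: (0,3), (0,4), (0,5), (1,4), (1,5), (2,5), (2,6), (2,7), (3,6), (3,7), (4,7)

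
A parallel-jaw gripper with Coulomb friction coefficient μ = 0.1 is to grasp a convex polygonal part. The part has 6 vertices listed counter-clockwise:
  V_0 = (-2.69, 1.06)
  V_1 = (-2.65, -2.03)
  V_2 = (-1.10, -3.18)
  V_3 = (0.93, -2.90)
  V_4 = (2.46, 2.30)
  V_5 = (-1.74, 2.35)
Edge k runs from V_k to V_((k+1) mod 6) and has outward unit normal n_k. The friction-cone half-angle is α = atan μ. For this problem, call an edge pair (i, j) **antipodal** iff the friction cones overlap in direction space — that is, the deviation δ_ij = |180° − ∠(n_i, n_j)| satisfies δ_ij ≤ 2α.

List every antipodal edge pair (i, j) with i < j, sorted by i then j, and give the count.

count = 1; pairs: (2,4)

α = atan 0.1 = 5.71°;  2α = 11.42°
n_0 = (-0.9999, -0.0129)
n_1 = (-0.5958, -0.8031)
n_2 = (+0.1366, -0.9906)
n_3 = (+0.9593, -0.2823)
n_4 = (+0.0119, +0.9999)
n_5 = (-0.8052, +0.5930)
  (0,1): δ = 127.31°  ·
  (0,2): δ = 82.89°  ·
  (0,3): δ = 17.14°  ·
  (0,4): δ = 88.58°  ·
  (0,5): δ = 142.89°  ·
  (1,2): δ = 135.57°  ·
  (1,3): δ = 69.82°  ·
  (1,4): δ = 35.89°  ·
  (1,5): δ = 90.20°  ·
  (2,3): δ = 114.25°  ·
  (2,4): δ = 8.54°  ✓
  (2,5): δ = 45.78°  ·
  (3,4): δ = 74.29°  ·
  (3,5): δ = 19.97°  ·
  (4,5): δ = 125.69°  ·
antipodal pairs: 1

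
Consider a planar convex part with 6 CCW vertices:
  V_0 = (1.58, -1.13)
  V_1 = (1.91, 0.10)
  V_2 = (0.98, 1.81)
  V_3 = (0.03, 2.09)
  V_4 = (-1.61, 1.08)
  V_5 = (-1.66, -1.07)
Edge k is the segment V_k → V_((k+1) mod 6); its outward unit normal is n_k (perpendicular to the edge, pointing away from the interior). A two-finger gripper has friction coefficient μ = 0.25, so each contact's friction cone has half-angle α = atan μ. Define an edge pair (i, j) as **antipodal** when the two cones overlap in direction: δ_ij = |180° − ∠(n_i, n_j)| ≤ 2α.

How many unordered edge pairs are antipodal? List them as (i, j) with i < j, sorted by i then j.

count = 2; pairs: (0,4), (2,5)

α = atan 0.25 = 14.04°;  2α = 28.07°
n_0 = (+0.9658, -0.2591)
n_1 = (+0.8785, +0.4778)
n_2 = (+0.2827, +0.9592)
n_3 = (-0.5244, +0.8515)
n_4 = (-0.9997, +0.0232)
n_5 = (-0.0185, -0.9998)
  (0,1): δ = 136.44°  ·
  (0,2): δ = 91.40°  ·
  (0,3): δ = 43.35°  ·
  (0,4): δ = 13.69°  ✓
  (0,5): δ = 103.96°  ·
  (1,2): δ = 134.96°  ·
  (1,3): δ = 86.91°  ·
  (1,4): δ = 29.87°  ·
  (1,5): δ = 60.40°  ·
  (2,3): δ = 131.95°  ·
  (2,4): δ = 74.91°  ·
  (2,5): δ = 15.36°  ✓
  (3,4): δ = 122.96°  ·
  (3,5): δ = 32.69°  ·
  (4,5): δ = 89.73°  ·
antipodal pairs: 2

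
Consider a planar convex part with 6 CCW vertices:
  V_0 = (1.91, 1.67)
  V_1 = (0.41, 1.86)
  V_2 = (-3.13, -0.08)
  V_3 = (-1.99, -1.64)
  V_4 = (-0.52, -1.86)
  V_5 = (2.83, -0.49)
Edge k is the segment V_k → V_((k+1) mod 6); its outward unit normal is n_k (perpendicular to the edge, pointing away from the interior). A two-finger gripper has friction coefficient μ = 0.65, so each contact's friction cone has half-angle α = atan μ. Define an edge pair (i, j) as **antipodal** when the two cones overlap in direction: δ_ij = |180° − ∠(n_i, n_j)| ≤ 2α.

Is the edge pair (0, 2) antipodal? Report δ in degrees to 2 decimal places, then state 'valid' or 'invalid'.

α = atan 0.65 = 33.02°;  2α = 66.05°
edge 0: e_0 = (-1.50, +0.19);  n_0 = (+0.1257, +0.9921)
edge 2: e_2 = (+1.14, -1.56);  n_2 = (-0.8074, -0.5900)
∠(n_0, n_2) = 133.38°
δ = |180° − 133.38°| = 46.62°
46.62° ≤ 2α = 66.05°  →  valid

δ = 46.62°, valid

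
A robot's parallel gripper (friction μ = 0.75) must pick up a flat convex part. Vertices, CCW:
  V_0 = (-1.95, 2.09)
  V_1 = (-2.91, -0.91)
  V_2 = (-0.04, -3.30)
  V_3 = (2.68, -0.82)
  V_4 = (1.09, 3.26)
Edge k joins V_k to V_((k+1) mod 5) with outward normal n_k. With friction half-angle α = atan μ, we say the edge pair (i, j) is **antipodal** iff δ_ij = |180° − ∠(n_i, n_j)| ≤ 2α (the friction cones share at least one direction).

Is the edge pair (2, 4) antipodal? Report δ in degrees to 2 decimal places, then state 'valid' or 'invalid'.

α = atan 0.75 = 36.87°;  2α = 73.74°
edge 2: e_2 = (+2.72, +2.48);  n_2 = (+0.6738, -0.7390)
edge 4: e_4 = (-3.04, -1.17);  n_4 = (-0.3592, +0.9333)
∠(n_2, n_4) = 158.69°
δ = |180° − 158.69°| = 21.31°
21.31° ≤ 2α = 73.74°  →  valid

δ = 21.31°, valid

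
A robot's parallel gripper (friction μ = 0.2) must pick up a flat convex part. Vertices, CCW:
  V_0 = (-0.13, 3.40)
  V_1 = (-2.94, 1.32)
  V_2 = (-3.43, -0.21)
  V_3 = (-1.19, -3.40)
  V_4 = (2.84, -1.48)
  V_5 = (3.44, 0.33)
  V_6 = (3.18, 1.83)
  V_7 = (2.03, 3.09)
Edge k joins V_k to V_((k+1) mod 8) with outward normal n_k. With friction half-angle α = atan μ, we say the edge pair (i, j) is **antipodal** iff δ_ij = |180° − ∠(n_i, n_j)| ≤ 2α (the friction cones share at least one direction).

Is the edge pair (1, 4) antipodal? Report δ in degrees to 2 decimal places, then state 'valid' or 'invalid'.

α = atan 0.2 = 11.31°;  2α = 22.62°
edge 1: e_1 = (-0.49, -1.53);  n_1 = (-0.9524, +0.3050)
edge 4: e_4 = (+0.60, +1.81);  n_4 = (+0.9492, -0.3147)
∠(n_1, n_4) = 179.42°
δ = |180° − 179.42°| = 0.58°
0.58° ≤ 2α = 22.62°  →  valid

δ = 0.58°, valid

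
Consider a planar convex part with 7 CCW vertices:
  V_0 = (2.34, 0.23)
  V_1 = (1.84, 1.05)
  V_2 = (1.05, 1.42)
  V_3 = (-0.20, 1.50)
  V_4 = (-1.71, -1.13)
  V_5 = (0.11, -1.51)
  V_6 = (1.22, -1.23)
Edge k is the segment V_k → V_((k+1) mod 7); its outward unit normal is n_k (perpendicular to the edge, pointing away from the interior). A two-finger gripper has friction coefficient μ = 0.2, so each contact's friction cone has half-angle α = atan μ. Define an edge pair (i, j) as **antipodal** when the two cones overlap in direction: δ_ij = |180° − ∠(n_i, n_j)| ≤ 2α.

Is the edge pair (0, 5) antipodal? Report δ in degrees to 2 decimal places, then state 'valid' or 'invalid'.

δ = 72.78°, invalid

α = atan 0.2 = 11.31°;  2α = 22.62°
edge 0: e_0 = (-0.50, +0.82);  n_0 = (+0.8538, +0.5206)
edge 5: e_5 = (+1.11, +0.28);  n_5 = (+0.2446, -0.9696)
∠(n_0, n_5) = 107.22°
δ = |180° − 107.22°| = 72.78°
72.78° > 2α = 22.62°  →  invalid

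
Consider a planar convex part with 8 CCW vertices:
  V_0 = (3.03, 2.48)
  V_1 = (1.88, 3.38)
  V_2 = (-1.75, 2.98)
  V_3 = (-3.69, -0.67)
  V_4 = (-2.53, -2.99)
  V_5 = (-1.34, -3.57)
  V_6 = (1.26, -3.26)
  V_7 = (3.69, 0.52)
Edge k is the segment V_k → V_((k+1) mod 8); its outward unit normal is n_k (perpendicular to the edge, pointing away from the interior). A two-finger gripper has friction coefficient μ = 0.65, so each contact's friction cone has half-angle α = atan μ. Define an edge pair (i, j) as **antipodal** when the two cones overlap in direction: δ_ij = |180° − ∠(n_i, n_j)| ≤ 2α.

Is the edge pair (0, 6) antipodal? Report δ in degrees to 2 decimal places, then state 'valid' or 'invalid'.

α = atan 0.65 = 33.02°;  2α = 66.05°
edge 0: e_0 = (-1.15, +0.90);  n_0 = (+0.6163, +0.7875)
edge 6: e_6 = (+2.43, +3.78);  n_6 = (+0.8412, -0.5408)
∠(n_0, n_6) = 84.69°
δ = |180° − 84.69°| = 95.31°
95.31° > 2α = 66.05°  →  invalid

δ = 95.31°, invalid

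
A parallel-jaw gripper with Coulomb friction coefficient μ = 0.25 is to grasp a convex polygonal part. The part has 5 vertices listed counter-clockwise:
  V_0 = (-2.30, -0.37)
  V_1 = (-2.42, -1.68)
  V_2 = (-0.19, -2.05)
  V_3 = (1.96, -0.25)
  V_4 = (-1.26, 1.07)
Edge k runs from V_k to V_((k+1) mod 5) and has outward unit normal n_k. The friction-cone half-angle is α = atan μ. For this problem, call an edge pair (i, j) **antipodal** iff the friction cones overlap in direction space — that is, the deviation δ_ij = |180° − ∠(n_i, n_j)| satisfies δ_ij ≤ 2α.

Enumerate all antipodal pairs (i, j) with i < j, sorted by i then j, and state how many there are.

α = atan 0.25 = 14.04°;  2α = 28.07°
n_0 = (-0.9958, +0.0912)
n_1 = (-0.1637, -0.9865)
n_2 = (+0.6419, -0.7668)
n_3 = (+0.3793, +0.9253)
n_4 = (-0.8107, +0.5855)
  (0,1): δ = 94.19°  ·
  (0,2): δ = 44.83°  ·
  (0,3): δ = 72.94°  ·
  (0,4): δ = 149.40°  ·
  (1,2): δ = 130.64°  ·
  (1,3): δ = 12.87°  ✓
  (1,4): δ = 63.58°  ·
  (2,3): δ = 62.23°  ·
  (2,4): δ = 14.23°  ✓
  (3,4): δ = 103.55°  ·
antipodal pairs: 2

count = 2; pairs: (1,3), (2,4)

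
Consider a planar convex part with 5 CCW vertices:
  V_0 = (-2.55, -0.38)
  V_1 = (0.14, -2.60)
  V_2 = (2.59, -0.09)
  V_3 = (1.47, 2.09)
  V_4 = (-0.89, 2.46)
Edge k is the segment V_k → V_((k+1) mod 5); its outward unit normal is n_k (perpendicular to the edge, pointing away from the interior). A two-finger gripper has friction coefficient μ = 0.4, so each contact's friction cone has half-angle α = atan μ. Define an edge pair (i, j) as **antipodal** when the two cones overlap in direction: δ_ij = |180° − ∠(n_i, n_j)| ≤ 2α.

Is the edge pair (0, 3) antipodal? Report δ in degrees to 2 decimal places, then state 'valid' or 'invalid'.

α = atan 0.4 = 21.80°;  2α = 43.60°
edge 0: e_0 = (+2.69, -2.22);  n_0 = (-0.6365, -0.7713)
edge 3: e_3 = (-2.36, +0.37);  n_3 = (+0.1549, +0.9879)
∠(n_0, n_3) = 149.38°
δ = |180° − 149.38°| = 30.62°
30.62° ≤ 2α = 43.60°  →  valid

δ = 30.62°, valid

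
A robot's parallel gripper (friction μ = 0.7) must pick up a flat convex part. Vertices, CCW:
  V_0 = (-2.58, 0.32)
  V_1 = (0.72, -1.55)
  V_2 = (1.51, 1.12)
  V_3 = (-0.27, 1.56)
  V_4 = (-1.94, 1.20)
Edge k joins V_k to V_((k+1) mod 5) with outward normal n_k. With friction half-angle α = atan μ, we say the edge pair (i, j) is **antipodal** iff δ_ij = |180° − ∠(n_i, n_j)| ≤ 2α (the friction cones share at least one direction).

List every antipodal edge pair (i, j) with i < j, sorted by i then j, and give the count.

α = atan 0.7 = 34.99°;  2α = 69.98°
n_0 = (-0.4930, -0.8700)
n_1 = (+0.9589, -0.2837)
n_2 = (+0.2400, +0.9708)
n_3 = (-0.2107, +0.9775)
n_4 = (-0.8087, +0.5882)
  (0,1): δ = 76.94°  ·
  (0,2): δ = 15.65°  ✓
  (0,3): δ = 41.70°  ✓
  (0,4): δ = 83.51°  ·
  (1,2): δ = 87.40°  ·
  (1,3): δ = 61.35°  ✓
  (1,4): δ = 19.54°  ✓
  (2,3): δ = 153.95°  ·
  (2,4): δ = 112.14°  ·
  (3,4): δ = 138.19°  ·
antipodal pairs: 4

count = 4; pairs: (0,2), (0,3), (1,3), (1,4)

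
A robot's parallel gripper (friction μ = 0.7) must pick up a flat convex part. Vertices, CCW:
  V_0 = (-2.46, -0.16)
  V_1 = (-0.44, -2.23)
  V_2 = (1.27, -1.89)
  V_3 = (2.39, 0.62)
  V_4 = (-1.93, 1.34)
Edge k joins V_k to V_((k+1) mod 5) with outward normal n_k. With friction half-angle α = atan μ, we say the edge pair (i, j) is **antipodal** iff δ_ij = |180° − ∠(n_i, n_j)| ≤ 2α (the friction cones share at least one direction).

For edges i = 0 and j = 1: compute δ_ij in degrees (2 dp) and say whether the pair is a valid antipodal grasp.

α = atan 0.7 = 34.99°;  2α = 69.98°
edge 0: e_0 = (+2.02, -2.07);  n_0 = (-0.7157, -0.6984)
edge 1: e_1 = (+1.71, +0.34);  n_1 = (+0.1950, -0.9808)
∠(n_0, n_1) = 56.95°
δ = |180° − 56.95°| = 123.05°
123.05° > 2α = 69.98°  →  invalid

δ = 123.05°, invalid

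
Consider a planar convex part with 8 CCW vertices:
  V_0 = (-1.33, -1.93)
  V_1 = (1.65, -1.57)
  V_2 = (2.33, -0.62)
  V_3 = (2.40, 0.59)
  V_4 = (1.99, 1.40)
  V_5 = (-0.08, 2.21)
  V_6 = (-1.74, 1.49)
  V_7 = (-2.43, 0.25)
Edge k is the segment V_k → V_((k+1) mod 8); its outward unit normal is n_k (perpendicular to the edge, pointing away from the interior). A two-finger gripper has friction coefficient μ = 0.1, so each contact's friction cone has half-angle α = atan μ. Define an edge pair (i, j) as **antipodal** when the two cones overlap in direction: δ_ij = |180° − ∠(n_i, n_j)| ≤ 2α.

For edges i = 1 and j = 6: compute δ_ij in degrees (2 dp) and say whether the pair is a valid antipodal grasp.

δ = 6.50°, valid

α = atan 0.1 = 5.71°;  2α = 11.42°
edge 1: e_1 = (+0.68, +0.95);  n_1 = (+0.8132, -0.5820)
edge 6: e_6 = (-0.69, -1.24);  n_6 = (-0.8738, +0.4862)
∠(n_1, n_6) = 173.50°
δ = |180° − 173.50°| = 6.50°
6.50° ≤ 2α = 11.42°  →  valid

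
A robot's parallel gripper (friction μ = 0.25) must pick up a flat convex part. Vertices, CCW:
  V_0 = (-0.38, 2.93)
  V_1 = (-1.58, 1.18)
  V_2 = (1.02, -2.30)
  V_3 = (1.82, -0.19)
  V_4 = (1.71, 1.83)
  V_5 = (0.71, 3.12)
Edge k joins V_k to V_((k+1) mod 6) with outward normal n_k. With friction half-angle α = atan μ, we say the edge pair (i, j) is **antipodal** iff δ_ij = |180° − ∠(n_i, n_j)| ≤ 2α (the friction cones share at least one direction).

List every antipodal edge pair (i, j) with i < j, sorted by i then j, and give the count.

count = 2; pairs: (0,2), (1,4)

α = atan 0.25 = 14.04°;  2α = 28.07°
n_0 = (-0.8247, +0.5655)
n_1 = (-0.8011, -0.5985)
n_2 = (+0.9350, -0.3545)
n_3 = (+0.9985, +0.0544)
n_4 = (+0.7903, +0.6127)
n_5 = (-0.1717, +0.9851)
  (0,1): δ = 108.80°  ·
  (0,2): δ = 13.67°  ✓
  (0,3): δ = 37.56°  ·
  (0,4): δ = 72.22°  ·
  (0,5): δ = 134.33°  ·
  (1,2): δ = 57.53°  ·
  (1,3): δ = 33.65°  ·
  (1,4): δ = 1.02°  ✓
  (1,5): δ = 63.12°  ·
  (2,3): δ = 156.12°  ·
  (2,4): δ = 121.45°  ·
  (2,5): δ = 59.35°  ·
  (3,4): δ = 145.33°  ·
  (3,5): δ = 83.23°  ·
  (4,5): δ = 117.89°  ·
antipodal pairs: 2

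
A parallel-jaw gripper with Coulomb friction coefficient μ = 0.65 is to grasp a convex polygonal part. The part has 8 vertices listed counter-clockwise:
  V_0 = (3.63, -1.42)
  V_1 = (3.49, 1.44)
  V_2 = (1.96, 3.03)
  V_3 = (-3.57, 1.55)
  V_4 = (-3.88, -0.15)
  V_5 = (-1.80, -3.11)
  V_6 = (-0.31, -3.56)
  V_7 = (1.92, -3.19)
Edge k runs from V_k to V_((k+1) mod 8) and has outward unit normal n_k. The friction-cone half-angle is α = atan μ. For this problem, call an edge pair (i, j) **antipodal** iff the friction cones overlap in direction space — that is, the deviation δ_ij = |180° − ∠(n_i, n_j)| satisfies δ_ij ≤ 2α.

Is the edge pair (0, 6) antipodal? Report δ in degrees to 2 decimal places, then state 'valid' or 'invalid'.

δ = 96.62°, invalid

α = atan 0.65 = 33.02°;  2α = 66.05°
edge 0: e_0 = (-0.14, +2.86);  n_0 = (+0.9988, +0.0489)
edge 6: e_6 = (+2.23, +0.37);  n_6 = (+0.1637, -0.9865)
∠(n_0, n_6) = 83.38°
δ = |180° − 83.38°| = 96.62°
96.62° > 2α = 66.05°  →  invalid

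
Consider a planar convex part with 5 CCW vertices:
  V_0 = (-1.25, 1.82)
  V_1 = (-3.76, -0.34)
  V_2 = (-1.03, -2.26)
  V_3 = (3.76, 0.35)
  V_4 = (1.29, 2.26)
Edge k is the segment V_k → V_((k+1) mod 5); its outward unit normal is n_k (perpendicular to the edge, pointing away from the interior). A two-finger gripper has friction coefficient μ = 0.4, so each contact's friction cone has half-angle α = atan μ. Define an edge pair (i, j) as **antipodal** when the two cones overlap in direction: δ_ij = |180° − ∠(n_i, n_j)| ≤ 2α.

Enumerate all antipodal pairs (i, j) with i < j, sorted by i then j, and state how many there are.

α = atan 0.4 = 21.80°;  2α = 43.60°
n_0 = (-0.6523, +0.7580)
n_1 = (-0.5753, -0.8180)
n_2 = (+0.4785, -0.8781)
n_3 = (+0.6117, +0.7911)
n_4 = (-0.1707, +0.9853)
  (0,1): δ = 75.83°  ·
  (0,2): δ = 12.13°  ✓
  (0,3): δ = 101.57°  ·
  (0,4): δ = 149.11°  ·
  (1,2): δ = 116.30°  ·
  (1,3): δ = 2.60°  ✓
  (1,4): δ = 44.95°  ·
  (2,3): δ = 66.30°  ·
  (2,4): δ = 18.76°  ✓
  (3,4): δ = 132.46°  ·
antipodal pairs: 3

count = 3; pairs: (0,2), (1,3), (2,4)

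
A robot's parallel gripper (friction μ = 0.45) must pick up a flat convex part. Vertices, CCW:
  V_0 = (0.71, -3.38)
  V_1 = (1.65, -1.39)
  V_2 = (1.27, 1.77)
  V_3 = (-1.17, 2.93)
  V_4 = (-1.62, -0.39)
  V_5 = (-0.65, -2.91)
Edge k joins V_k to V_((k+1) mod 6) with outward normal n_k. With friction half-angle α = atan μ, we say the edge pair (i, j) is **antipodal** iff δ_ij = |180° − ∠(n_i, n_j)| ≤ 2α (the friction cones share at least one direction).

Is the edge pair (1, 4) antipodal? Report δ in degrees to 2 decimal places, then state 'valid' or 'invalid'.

δ = 14.20°, valid

α = atan 0.45 = 24.23°;  2α = 48.46°
edge 1: e_1 = (-0.38, +3.16);  n_1 = (+0.9928, +0.1194)
edge 4: e_4 = (+0.97, -2.52);  n_4 = (-0.9333, -0.3592)
∠(n_1, n_4) = 165.80°
δ = |180° − 165.80°| = 14.20°
14.20° ≤ 2α = 48.46°  →  valid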